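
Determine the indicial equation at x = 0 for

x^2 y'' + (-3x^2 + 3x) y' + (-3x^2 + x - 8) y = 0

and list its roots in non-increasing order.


Divide by x^2 to reach normal form y'' + P_1(x) y' + P_2(x) y = 0 with P_1(x) = -3 + 3/x and P_2(x) = -3 + 1/x - 8/x^2.
x = 0 is a singular point because the y'-coefficient -3 + 3/x has a pole at x = 0 and the y-coefficient -3 + 1/x - 8/x^2 has a pole at x = 0.
It is a regular singular point because x P_1(x) = p(x) = 3 - 3x and x^2 P_2(x) = q(x) = -3x^2 + x - 8 are polynomials, hence analytic at x = 0.
p(0) = 3,  q(0) = -8.
Indicial equation: r(r-1) + p(0) r + q(0) = 0, i.e. r^2 + (p(0) - 1) r + q(0) = 0, i.e. r^2 + 2 r - 8 = 0.
Discriminant: (2)^2 - 4(-8) = 36, so r = (-2 ± 6)/2.
Solving: r_1 = 2, r_2 = -4.

indicial: r^2 + 2 r - 8 = 0; roots r_1 = 2, r_2 = -4


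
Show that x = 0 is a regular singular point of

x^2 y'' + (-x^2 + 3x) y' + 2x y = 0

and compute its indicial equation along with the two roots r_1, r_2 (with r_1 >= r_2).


Divide by x^2 to reach normal form y'' + P_1(x) y' + P_2(x) y = 0 with P_1(x) = -1 + 3/x and P_2(x) = 2/x.
x = 0 is a singular point because the y'-coefficient -1 + 3/x has a pole at x = 0 and the y-coefficient 2/x has a pole at x = 0.
It is a regular singular point because x P_1(x) = p(x) = 3 - x and x^2 P_2(x) = q(x) = 2x are polynomials, hence analytic at x = 0.
p(0) = 3,  q(0) = 0.
Indicial equation: r(r-1) + p(0) r + q(0) = 0, i.e. r^2 + (p(0) - 1) r + q(0) = 0, i.e. r^2 + 2 r = 0.
Discriminant: (2)^2 - 4(0) = 4, so r = (-2 ± 2)/2.
Solving: r_1 = 0, r_2 = -2.

indicial: r^2 + 2 r = 0; roots r_1 = 0, r_2 = -2


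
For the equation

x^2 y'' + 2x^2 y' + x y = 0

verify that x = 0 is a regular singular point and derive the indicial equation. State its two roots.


Divide by x^2 to reach normal form y'' + P_1(x) y' + P_2(x) y = 0 with P_1(x) = 2 and P_2(x) = 1/x.
x = 0 is a singular point because the y-coefficient 1/x has a pole at x = 0.
It is a regular singular point because x P_1(x) = p(x) = 2x and x^2 P_2(x) = q(x) = x are polynomials, hence analytic at x = 0.
p(0) = 0,  q(0) = 0.
Indicial equation: r(r-1) + p(0) r + q(0) = 0, i.e. r^2 + (p(0) - 1) r + q(0) = 0, i.e. r^2 - 1 r = 0.
Discriminant: (-1)^2 - 4(0) = 1, so r = (1 ± 1)/2.
Solving: r_1 = 1, r_2 = 0.

indicial: r^2 - 1 r = 0; roots r_1 = 1, r_2 = 0


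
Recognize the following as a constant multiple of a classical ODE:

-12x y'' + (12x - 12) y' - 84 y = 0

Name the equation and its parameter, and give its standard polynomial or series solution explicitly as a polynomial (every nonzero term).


All three coefficients share the factor -12; dividing through by -12 gives  x y'' + (1 - x) y' + 7 y = 0.
This matches the Laguerre equation x y'' + (1 - x) y' + n y = 0 with n = 7; the polynomial solution is L_7(x).
With y = sum_k a_k x^k, matching x^k gives (k+1)k a_{k+1} + (k+1) a_{k+1} - k a_k + n a_k = 0, i.e. (k+1)^2 a_{k+1} = (k - n) a_k = (k - 7) a_k. The right side vanishes at k = 7, so the series terminates at degree 7.
Standard normalization L_n(0) = 1 gives a_0 = 1. Work upward with a_{k+1} = (k - 7) a_k / (k+1)^2:
  a_1 = (0 - 7)(1) / 1^2 = -7/1 = -7
  a_2 = (1 - 7)(-7) / 2^2 = 42/4 = 21/2
  a_3 = (2 - 7)(21/2) / 3^2 = (-105/2)/9 = -35/6
  a_4 = (3 - 7)(-35/6) / 4^2 = (70/3)/16 = 35/24
  a_5 = (4 - 7)(35/24) / 5^2 = (-35/8)/25 = -7/40
  a_6 = (5 - 7)(-7/40) / 6^2 = (7/20)/36 = 7/720
  a_7 = (6 - 7)(7/720) / 7^2 = (-7/720)/49 = -1/5040
Hence L_7(x) = -x^7/5040 + 7 x^6/720 - 7 x^5/40 + 35 x^4/24 - 35 x^3/6 + 21 x^2/2 - 7 x + 1.

L_7(x); series = -x^7/5040 + 7 x^6/720 - 7 x^5/40 + 35 x^4/24 - 35 x^3/6 + 21 x^2/2 - 7 x + 1


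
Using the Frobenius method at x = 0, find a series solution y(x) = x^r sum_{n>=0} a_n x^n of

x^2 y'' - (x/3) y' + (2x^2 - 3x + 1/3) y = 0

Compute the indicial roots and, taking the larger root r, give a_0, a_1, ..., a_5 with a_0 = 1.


Write in Frobenius form y'' + (p(x)/x) y' + (q(x)/x^2) y = 0:
  p(x) = -1/3,  q(x) = 2x^2 - 3x + 1/3.
Indicial equation: r(r-1) + (-1/3) r + (1/3) = 0 -> roots r_1 = 1, r_2 = 1/3.
Take r = r_1 = 1. Let y(x) = x^r sum_{n>=0} a_n x^n with a_0 = 1.
Substitute y = x^r sum a_n x^n and match x^{r+n}. The recurrence is
  D(n) a_n - 3 a_{n-1} + 2 a_{n-2} = 0,  where D(n) = (r+n)(r+n-1) + (-1/3)(r+n) + (1/3).
  a_n = [3 a_{n-1} - 2 a_{n-2}] / D(n).
Since the indicial polynomial factors as (r - r_1)(r - r_2), D(n) = (r_1 + n - r_1)(r_1 + n - r_2) = n(n + 2/3).
Evaluating step by step (a_0 = 1):
  n = 1: D(1) = 1(1 + 2/3) = 5/3; numerator = 3(1) = 3; a_1 = (3)/(5/3) = 9/5
  n = 2: D(2) = 2(2 + 2/3) = 16/3; numerator = 3(9/5) - 2(1) = 17/5; a_2 = (17/5)/(16/3) = 51/80
  n = 3: D(3) = 3(3 + 2/3) = 11; numerator = 3(51/80) - 2(9/5) = -27/16; a_3 = (-27/16)/(11) = -27/176
  n = 4: D(4) = 4(4 + 2/3) = 56/3; numerator = 3(-27/176) - 2(51/80) = -1527/880; a_4 = (-1527/880)/(56/3) = -4581/49280
  n = 5: D(5) = 5(5 + 2/3) = 85/3; numerator = 3(-4581/49280) - 2(-27/176) = 1377/49280; a_5 = (1377/49280)/(85/3) = 243/246400

r = 1; a_0 = 1; a_1 = 9/5; a_2 = 51/80; a_3 = -27/176; a_4 = -4581/49280; a_5 = 243/246400


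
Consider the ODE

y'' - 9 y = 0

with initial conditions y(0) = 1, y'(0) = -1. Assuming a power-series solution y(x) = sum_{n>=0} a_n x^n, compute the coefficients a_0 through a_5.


Ansatz: y(x) = sum_{n>=0} a_n x^n, so y'(x) = sum_{n>=1} n a_n x^(n-1) and y''(x) = sum_{n>=2} n(n-1) a_n x^(n-2).
Substitute into P(x) y'' + Q(x) y' + R(x) y = 0 with P(x) = 1, Q(x) = 0, R(x) = -9, and match powers of x.
Initial conditions: a_0 = 1, a_1 = -1.
Setting the coefficient of each power of x to zero and solving order by order (substituting the coefficients already found):
  x^0: 2 a_2 - 9 a_0 = 0  ->  2 a_2 = 9 a_0 = 9  ->  a_2 = 9/2
  x^1: 6 a_3 - 9 a_1 = 0  ->  6 a_3 = 9 a_1 = -9  ->  a_3 = -3/2
  x^2: 12 a_4 - 9 a_2 = 0  ->  12 a_4 = 9 a_2 = 81/2  ->  a_4 = 27/8
  x^3: 20 a_5 - 9 a_3 = 0  ->  20 a_5 = 9 a_3 = -27/2  ->  a_5 = -27/40
Truncated series: y(x) = 1 - x + (9/2) x^2 - (3/2) x^3 + (27/8) x^4 - (27/40) x^5 + O(x^6).

a_0 = 1; a_1 = -1; a_2 = 9/2; a_3 = -3/2; a_4 = 27/8; a_5 = -27/40


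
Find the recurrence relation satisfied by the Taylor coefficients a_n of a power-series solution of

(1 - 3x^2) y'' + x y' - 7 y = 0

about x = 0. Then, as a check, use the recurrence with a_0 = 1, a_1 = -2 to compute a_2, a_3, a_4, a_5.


Substitute y = sum_n a_n x^n.
(1 - 3 x^2) y'' contributes (n+2)(n+1) a_{n+2} - 3 n(n-1) a_n at x^n.
x y'(x) contributes n a_n at x^n.
-7 y(x) contributes -7 a_n at x^n.
Matching x^n: (n+2)(n+1) a_{n+2} + (-3 n(n-1) + n - 7) a_n = 0.
Thus a_{n+2} = (3 n(n-1) - n + 7) / ((n+1)(n+2)) * a_n.

Check with a_0 = 1, a_1 = -2 (apply the recurrence for n = 0, 1, 2, 3): a_0 = 1, a_1 = -2, a_2 = 7/2, a_3 = -2, a_4 = 77/24, a_5 = -11/5.

a_(n+2) = (3 n(n-1) - n + 7) / ((n+1)(n+2)) * a_n; check: a_0 = 1, a_1 = -2, a_2 = 7/2, a_3 = -2, a_4 = 77/24, a_5 = -11/5


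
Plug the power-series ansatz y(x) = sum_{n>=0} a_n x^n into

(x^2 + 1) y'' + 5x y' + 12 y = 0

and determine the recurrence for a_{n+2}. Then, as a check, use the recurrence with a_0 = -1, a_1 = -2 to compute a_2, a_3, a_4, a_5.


Substitute y = sum_n a_n x^n.
(1 + 1 x^2) y'' contributes (n+2)(n+1) a_{n+2} + n(n-1) a_n at x^n.
5 x y'(x) contributes 5 n a_n at x^n.
12 y(x) contributes 12 a_n at x^n.
Matching x^n: (n+2)(n+1) a_{n+2} + (n(n-1) + 5 n + 12) a_n = 0.
Thus a_{n+2} = (-n(n-1) - 5 n - 12) / ((n+1)(n+2)) * a_n.

Check with a_0 = -1, a_1 = -2 (apply the recurrence for n = 0, 1, 2, 3): a_0 = -1, a_1 = -2, a_2 = 6, a_3 = 17/3, a_4 = -12, a_5 = -187/20.

a_(n+2) = (-n(n-1) - 5 n - 12) / ((n+1)(n+2)) * a_n; check: a_0 = -1, a_1 = -2, a_2 = 6, a_3 = 17/3, a_4 = -12, a_5 = -187/20


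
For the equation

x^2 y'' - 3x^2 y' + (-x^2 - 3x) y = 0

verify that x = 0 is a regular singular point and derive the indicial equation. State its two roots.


Divide by x^2 to reach normal form y'' + P_1(x) y' + P_2(x) y = 0 with P_1(x) = -3 and P_2(x) = -1 - 3/x.
x = 0 is a singular point because the y-coefficient -1 - 3/x has a pole at x = 0.
It is a regular singular point because x P_1(x) = p(x) = -3x and x^2 P_2(x) = q(x) = -x^2 - 3x are polynomials, hence analytic at x = 0.
p(0) = 0,  q(0) = 0.
Indicial equation: r(r-1) + p(0) r + q(0) = 0, i.e. r^2 + (p(0) - 1) r + q(0) = 0, i.e. r^2 - 1 r = 0.
Discriminant: (-1)^2 - 4(0) = 1, so r = (1 ± 1)/2.
Solving: r_1 = 1, r_2 = 0.

indicial: r^2 - 1 r = 0; roots r_1 = 1, r_2 = 0


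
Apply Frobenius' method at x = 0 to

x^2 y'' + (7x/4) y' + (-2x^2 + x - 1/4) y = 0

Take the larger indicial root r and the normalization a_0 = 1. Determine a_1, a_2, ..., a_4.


Write in Frobenius form y'' + (p(x)/x) y' + (q(x)/x^2) y = 0:
  p(x) = 7/4,  q(x) = -2x^2 + x - 1/4.
Indicial equation: r(r-1) + (7/4) r + (-1/4) = 0 -> roots r_1 = 1/4, r_2 = -1.
Take r = r_1 = 1/4. Let y(x) = x^r sum_{n>=0} a_n x^n with a_0 = 1.
Substitute y = x^r sum a_n x^n and match x^{r+n}. The recurrence is
  D(n) a_n + 1 a_{n-1} - 2 a_{n-2} = 0,  where D(n) = (r+n)(r+n-1) + (7/4)(r+n) + (-1/4).
  a_n = [-1 a_{n-1} + 2 a_{n-2}] / D(n).
Since the indicial polynomial factors as (r - r_1)(r - r_2), D(n) = (r_1 + n - r_1)(r_1 + n - r_2) = n(n + 5/4).
Evaluating step by step (a_0 = 1):
  n = 1: D(1) = 1(1 + 5/4) = 9/4; numerator = -1(1) = -1; a_1 = (-1)/(9/4) = -4/9
  n = 2: D(2) = 2(2 + 5/4) = 13/2; numerator = -1(-4/9) + 2(1) = 22/9; a_2 = (22/9)/(13/2) = 44/117
  n = 3: D(3) = 3(3 + 5/4) = 51/4; numerator = -1(44/117) + 2(-4/9) = -148/117; a_3 = (-148/117)/(51/4) = -592/5967
  n = 4: D(4) = 4(4 + 5/4) = 21; numerator = -1(-592/5967) + 2(44/117) = 5080/5967; a_4 = (5080/5967)/(21) = 5080/125307

r = 1/4; a_0 = 1; a_1 = -4/9; a_2 = 44/117; a_3 = -592/5967; a_4 = 5080/125307


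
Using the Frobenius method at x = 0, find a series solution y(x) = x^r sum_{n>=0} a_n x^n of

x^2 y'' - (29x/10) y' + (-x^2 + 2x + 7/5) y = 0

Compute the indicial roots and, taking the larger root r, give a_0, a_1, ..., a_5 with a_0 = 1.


Write in Frobenius form y'' + (p(x)/x) y' + (q(x)/x^2) y = 0:
  p(x) = -29/10,  q(x) = -x^2 + 2x + 7/5.
Indicial equation: r(r-1) + (-29/10) r + (7/5) = 0 -> roots r_1 = 7/2, r_2 = 2/5.
Take r = r_1 = 7/2. Let y(x) = x^r sum_{n>=0} a_n x^n with a_0 = 1.
Substitute y = x^r sum a_n x^n and match x^{r+n}. The recurrence is
  D(n) a_n + 2 a_{n-1} - 1 a_{n-2} = 0,  where D(n) = (r+n)(r+n-1) + (-29/10)(r+n) + (7/5).
  a_n = [-2 a_{n-1} + 1 a_{n-2}] / D(n).
Since the indicial polynomial factors as (r - r_1)(r - r_2), D(n) = (r_1 + n - r_1)(r_1 + n - r_2) = n(n + 31/10).
Evaluating step by step (a_0 = 1):
  n = 1: D(1) = 1(1 + 31/10) = 41/10; numerator = -2(1) = -2; a_1 = (-2)/(41/10) = -20/41
  n = 2: D(2) = 2(2 + 31/10) = 51/5; numerator = -2(-20/41) + 1(1) = 81/41; a_2 = (81/41)/(51/5) = 135/697
  n = 3: D(3) = 3(3 + 31/10) = 183/10; numerator = -2(135/697) + 1(-20/41) = -610/697; a_3 = (-610/697)/(183/10) = -100/2091
  n = 4: D(4) = 4(4 + 31/10) = 142/5; numerator = -2(-100/2091) + 1(135/697) = 605/2091; a_4 = (605/2091)/(142/5) = 3025/296922
  n = 5: D(5) = 5(5 + 31/10) = 81/2; numerator = -2(3025/296922) + 1(-100/2091) = -3375/49487; a_5 = (-3375/49487)/(81/2) = -250/148461

r = 7/2; a_0 = 1; a_1 = -20/41; a_2 = 135/697; a_3 = -100/2091; a_4 = 3025/296922; a_5 = -250/148461


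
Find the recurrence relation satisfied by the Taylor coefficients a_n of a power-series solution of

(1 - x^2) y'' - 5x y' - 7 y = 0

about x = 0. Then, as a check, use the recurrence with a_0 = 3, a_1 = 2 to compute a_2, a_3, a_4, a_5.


Substitute y = sum_n a_n x^n.
(1 - 1 x^2) y'' contributes (n+2)(n+1) a_{n+2} - n(n-1) a_n at x^n.
-5 x y'(x) contributes -5 n a_n at x^n.
-7 y(x) contributes -7 a_n at x^n.
Matching x^n: (n+2)(n+1) a_{n+2} + (-n(n-1) - 5 n - 7) a_n = 0.
Thus a_{n+2} = (n(n-1) + 5 n + 7) / ((n+1)(n+2)) * a_n.

Check with a_0 = 3, a_1 = 2 (apply the recurrence for n = 0, 1, 2, 3): a_0 = 3, a_1 = 2, a_2 = 21/2, a_3 = 4, a_4 = 133/8, a_5 = 28/5.

a_(n+2) = (n(n-1) + 5 n + 7) / ((n+1)(n+2)) * a_n; check: a_0 = 3, a_1 = 2, a_2 = 21/2, a_3 = 4, a_4 = 133/8, a_5 = 28/5


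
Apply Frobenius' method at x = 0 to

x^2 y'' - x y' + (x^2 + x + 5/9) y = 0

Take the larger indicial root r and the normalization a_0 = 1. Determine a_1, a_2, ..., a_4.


Write in Frobenius form y'' + (p(x)/x) y' + (q(x)/x^2) y = 0:
  p(x) = -1,  q(x) = x^2 + x + 5/9.
Indicial equation: r(r-1) + (-1) r + (5/9) = 0 -> roots r_1 = 5/3, r_2 = 1/3.
Take r = r_1 = 5/3. Let y(x) = x^r sum_{n>=0} a_n x^n with a_0 = 1.
Substitute y = x^r sum a_n x^n and match x^{r+n}. The recurrence is
  D(n) a_n + 1 a_{n-1} + 1 a_{n-2} = 0,  where D(n) = (r+n)(r+n-1) + (-1)(r+n) + (5/9).
  a_n = [-1 a_{n-1} - 1 a_{n-2}] / D(n).
Since the indicial polynomial factors as (r - r_1)(r - r_2), D(n) = (r_1 + n - r_1)(r_1 + n - r_2) = n(n + 4/3).
Evaluating step by step (a_0 = 1):
  n = 1: D(1) = 1(1 + 4/3) = 7/3; numerator = -1(1) = -1; a_1 = (-1)/(7/3) = -3/7
  n = 2: D(2) = 2(2 + 4/3) = 20/3; numerator = -1(-3/7) - 1(1) = -4/7; a_2 = (-4/7)/(20/3) = -3/35
  n = 3: D(3) = 3(3 + 4/3) = 13; numerator = -1(-3/35) - 1(-3/7) = 18/35; a_3 = (18/35)/(13) = 18/455
  n = 4: D(4) = 4(4 + 4/3) = 64/3; numerator = -1(18/455) - 1(-3/35) = 3/65; a_4 = (3/65)/(64/3) = 9/4160

r = 5/3; a_0 = 1; a_1 = -3/7; a_2 = -3/35; a_3 = 18/455; a_4 = 9/4160


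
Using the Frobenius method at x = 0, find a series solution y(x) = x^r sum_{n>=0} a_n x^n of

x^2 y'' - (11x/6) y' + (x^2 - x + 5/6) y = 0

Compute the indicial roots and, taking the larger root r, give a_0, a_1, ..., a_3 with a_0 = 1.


Write in Frobenius form y'' + (p(x)/x) y' + (q(x)/x^2) y = 0:
  p(x) = -11/6,  q(x) = x^2 - x + 5/6.
Indicial equation: r(r-1) + (-11/6) r + (5/6) = 0 -> roots r_1 = 5/2, r_2 = 1/3.
Take r = r_1 = 5/2. Let y(x) = x^r sum_{n>=0} a_n x^n with a_0 = 1.
Substitute y = x^r sum a_n x^n and match x^{r+n}. The recurrence is
  D(n) a_n - 1 a_{n-1} + 1 a_{n-2} = 0,  where D(n) = (r+n)(r+n-1) + (-11/6)(r+n) + (5/6).
  a_n = [1 a_{n-1} - 1 a_{n-2}] / D(n).
Since the indicial polynomial factors as (r - r_1)(r - r_2), D(n) = (r_1 + n - r_1)(r_1 + n - r_2) = n(n + 13/6).
Evaluating step by step (a_0 = 1):
  n = 1: D(1) = 1(1 + 13/6) = 19/6; numerator = 1(1) = 1; a_1 = (1)/(19/6) = 6/19
  n = 2: D(2) = 2(2 + 13/6) = 25/3; numerator = 1(6/19) - 1(1) = -13/19; a_2 = (-13/19)/(25/3) = -39/475
  n = 3: D(3) = 3(3 + 13/6) = 31/2; numerator = 1(-39/475) - 1(6/19) = -189/475; a_3 = (-189/475)/(31/2) = -378/14725

r = 5/2; a_0 = 1; a_1 = 6/19; a_2 = -39/475; a_3 = -378/14725


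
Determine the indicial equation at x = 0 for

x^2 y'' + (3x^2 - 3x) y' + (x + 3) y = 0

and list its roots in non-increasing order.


Divide by x^2 to reach normal form y'' + P_1(x) y' + P_2(x) y = 0 with P_1(x) = 3 - 3/x and P_2(x) = 1/x + 3/x^2.
x = 0 is a singular point because the y'-coefficient 3 - 3/x has a pole at x = 0 and the y-coefficient 1/x + 3/x^2 has a pole at x = 0.
It is a regular singular point because x P_1(x) = p(x) = 3x - 3 and x^2 P_2(x) = q(x) = x + 3 are polynomials, hence analytic at x = 0.
p(0) = -3,  q(0) = 3.
Indicial equation: r(r-1) + p(0) r + q(0) = 0, i.e. r^2 + (p(0) - 1) r + q(0) = 0, i.e. r^2 - 4 r + 3 = 0.
Discriminant: (-4)^2 - 4(3) = 4, so r = (4 ± 2)/2.
Solving: r_1 = 3, r_2 = 1.

indicial: r^2 - 4 r + 3 = 0; roots r_1 = 3, r_2 = 1


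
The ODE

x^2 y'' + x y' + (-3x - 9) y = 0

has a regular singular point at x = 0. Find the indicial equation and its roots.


Divide by x^2 to reach normal form y'' + P_1(x) y' + P_2(x) y = 0 with P_1(x) = 1/x and P_2(x) = -3/x - 9/x^2.
x = 0 is a singular point because the y'-coefficient 1/x has a pole at x = 0 and the y-coefficient -3/x - 9/x^2 has a pole at x = 0.
It is a regular singular point because x P_1(x) = p(x) = 1 and x^2 P_2(x) = q(x) = -3x - 9 are polynomials, hence analytic at x = 0.
p(0) = 1,  q(0) = -9.
Indicial equation: r(r-1) + p(0) r + q(0) = 0, i.e. r^2 + (p(0) - 1) r + q(0) = 0, i.e. r^2 - 9 = 0.
Discriminant: (0)^2 - 4(-9) = 36, so r = (0 ± 6)/2.
Solving: r_1 = 3, r_2 = -3.

indicial: r^2 - 9 = 0; roots r_1 = 3, r_2 = -3


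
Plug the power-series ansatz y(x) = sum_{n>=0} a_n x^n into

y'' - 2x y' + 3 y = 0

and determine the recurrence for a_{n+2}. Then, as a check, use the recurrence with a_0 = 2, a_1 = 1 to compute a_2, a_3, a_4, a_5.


Substitute y = sum_n a_n x^n.
y''(x) has coefficient (n+2)(n+1) a_{n+2} at x^n;
-2 x y'(x) has coefficient -2 n a_n at x^n (shift);
3 y(x) has coefficient 3 a_n at x^n.
Matching x^n: (n+2)(n+1) a_{n+2} + (-2n + 3) a_n = 0.
Thus a_{n+2} = (2n - 3) / ((n+1)(n+2)) * a_n.

Check with a_0 = 2, a_1 = 1 (apply the recurrence for n = 0, 1, 2, 3): a_0 = 2, a_1 = 1, a_2 = -3, a_3 = -1/6, a_4 = -1/4, a_5 = -1/40.

a_(n+2) = (2n - 3) / ((n+1)(n+2)) * a_n; check: a_0 = 2, a_1 = 1, a_2 = -3, a_3 = -1/6, a_4 = -1/4, a_5 = -1/40


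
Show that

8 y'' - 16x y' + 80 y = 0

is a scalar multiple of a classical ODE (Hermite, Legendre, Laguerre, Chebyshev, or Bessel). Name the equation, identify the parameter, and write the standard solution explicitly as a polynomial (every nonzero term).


All three coefficients share the factor 8; dividing through by 8 gives  y'' - 2x y' + 10 y = 0.
This matches the Hermite equation y'' - 2x y' + 2n y = 0 with 2n = 10, so n = 5; the polynomial solution is H_5(x).
With y = sum_k a_k x^k, matching x^k gives (k+2)(k+1) a_{k+2} = 2(k - n) a_k = 2(k - 5) a_k. The right side vanishes at k = 5, so the series with the parity of 5 terminates at degree 5.
Standard normalization: leading coefficient of H_n is 2^n, so a_5 = 2^5 = 32. Work downward with a_k = (k+1)(k+2) a_{k+2} / (2(k - n)):
  a_3 = (4)(5)(32) / (2(3 - 5)) = 640/(-4) = -160
  a_1 = (2)(3)(-160) / (2(1 - 5)) = -960/(-8) = 120
Hence H_5(x) = 32 x^5 - 160 x^3 + 120 x.

H_5(x); series = 32 x^5 - 160 x^3 + 120 x


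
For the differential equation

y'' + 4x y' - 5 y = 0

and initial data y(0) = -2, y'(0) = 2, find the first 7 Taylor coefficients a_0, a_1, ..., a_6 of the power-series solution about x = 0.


Ansatz: y(x) = sum_{n>=0} a_n x^n, so y'(x) = sum_{n>=1} n a_n x^(n-1) and y''(x) = sum_{n>=2} n(n-1) a_n x^(n-2).
Substitute into P(x) y'' + Q(x) y' + R(x) y = 0 with P(x) = 1, Q(x) = 4x, R(x) = -5, and match powers of x.
Initial conditions: a_0 = -2, a_1 = 2.
Setting the coefficient of each power of x to zero and solving order by order (substituting the coefficients already found):
  x^0: 2 a_2 - 5 a_0 = 0  ->  2 a_2 = 5 a_0 = -10  ->  a_2 = -5
  x^1: 6 a_3 - a_1 = 0  ->  6 a_3 = a_1 = 2  ->  a_3 = 1/3
  x^2: 12 a_4 + 3 a_2 = 0  ->  12 a_4 = -3 a_2 = 15  ->  a_4 = 5/4
  x^3: 20 a_5 + 7 a_3 = 0  ->  20 a_5 = -7 a_3 = -7/3  ->  a_5 = -7/60
  x^4: 30 a_6 + 11 a_4 = 0  ->  30 a_6 = -11 a_4 = -55/4  ->  a_6 = -11/24
Truncated series: y(x) = -2 + 2 x - 5 x^2 + (1/3) x^3 + (5/4) x^4 - (7/60) x^5 - (11/24) x^6 + O(x^7).

a_0 = -2; a_1 = 2; a_2 = -5; a_3 = 1/3; a_4 = 5/4; a_5 = -7/60; a_6 = -11/24


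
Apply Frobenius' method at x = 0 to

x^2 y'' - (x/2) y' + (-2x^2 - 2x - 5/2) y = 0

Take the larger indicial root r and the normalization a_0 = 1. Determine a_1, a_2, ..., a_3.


Write in Frobenius form y'' + (p(x)/x) y' + (q(x)/x^2) y = 0:
  p(x) = -1/2,  q(x) = -2x^2 - 2x - 5/2.
Indicial equation: r(r-1) + (-1/2) r + (-5/2) = 0 -> roots r_1 = 5/2, r_2 = -1.
Take r = r_1 = 5/2. Let y(x) = x^r sum_{n>=0} a_n x^n with a_0 = 1.
Substitute y = x^r sum a_n x^n and match x^{r+n}. The recurrence is
  D(n) a_n - 2 a_{n-1} - 2 a_{n-2} = 0,  where D(n) = (r+n)(r+n-1) + (-1/2)(r+n) + (-5/2).
  a_n = [2 a_{n-1} + 2 a_{n-2}] / D(n).
Since the indicial polynomial factors as (r - r_1)(r - r_2), D(n) = (r_1 + n - r_1)(r_1 + n - r_2) = n(n + 7/2).
Evaluating step by step (a_0 = 1):
  n = 1: D(1) = 1(1 + 7/2) = 9/2; numerator = 2(1) = 2; a_1 = (2)/(9/2) = 4/9
  n = 2: D(2) = 2(2 + 7/2) = 11; numerator = 2(4/9) + 2(1) = 26/9; a_2 = (26/9)/(11) = 26/99
  n = 3: D(3) = 3(3 + 7/2) = 39/2; numerator = 2(26/99) + 2(4/9) = 140/99; a_3 = (140/99)/(39/2) = 280/3861

r = 5/2; a_0 = 1; a_1 = 4/9; a_2 = 26/99; a_3 = 280/3861


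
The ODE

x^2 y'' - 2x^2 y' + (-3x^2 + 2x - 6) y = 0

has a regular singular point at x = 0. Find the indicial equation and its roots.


Divide by x^2 to reach normal form y'' + P_1(x) y' + P_2(x) y = 0 with P_1(x) = -2 and P_2(x) = -3 + 2/x - 6/x^2.
x = 0 is a singular point because the y-coefficient -3 + 2/x - 6/x^2 has a pole at x = 0.
It is a regular singular point because x P_1(x) = p(x) = -2x and x^2 P_2(x) = q(x) = -3x^2 + 2x - 6 are polynomials, hence analytic at x = 0.
p(0) = 0,  q(0) = -6.
Indicial equation: r(r-1) + p(0) r + q(0) = 0, i.e. r^2 + (p(0) - 1) r + q(0) = 0, i.e. r^2 - 1 r - 6 = 0.
Discriminant: (-1)^2 - 4(-6) = 25, so r = (1 ± 5)/2.
Solving: r_1 = 3, r_2 = -2.

indicial: r^2 - 1 r - 6 = 0; roots r_1 = 3, r_2 = -2


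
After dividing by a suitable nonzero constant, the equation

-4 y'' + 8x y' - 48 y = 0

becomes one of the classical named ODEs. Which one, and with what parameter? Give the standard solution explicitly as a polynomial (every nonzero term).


All three coefficients share the factor -4; dividing through by -4 gives  y'' - 2x y' + 12 y = 0.
This matches the Hermite equation y'' - 2x y' + 2n y = 0 with 2n = 12, so n = 6; the polynomial solution is H_6(x).
With y = sum_k a_k x^k, matching x^k gives (k+2)(k+1) a_{k+2} = 2(k - n) a_k = 2(k - 6) a_k. The right side vanishes at k = 6, so the series with the parity of 6 terminates at degree 6.
Standard normalization: leading coefficient of H_n is 2^n, so a_6 = 2^6 = 64. Work downward with a_k = (k+1)(k+2) a_{k+2} / (2(k - n)):
  a_4 = (5)(6)(64) / (2(4 - 6)) = 1920/(-4) = -480
  a_2 = (3)(4)(-480) / (2(2 - 6)) = -5760/(-8) = 720
  a_0 = (1)(2)(720) / (2(0 - 6)) = 1440/(-12) = -120
Hence H_6(x) = 64 x^6 - 480 x^4 + 720 x^2 - 120.

H_6(x); series = 64 x^6 - 480 x^4 + 720 x^2 - 120


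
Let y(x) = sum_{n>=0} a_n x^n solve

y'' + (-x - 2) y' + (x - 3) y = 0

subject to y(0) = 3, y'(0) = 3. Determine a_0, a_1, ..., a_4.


Ansatz: y(x) = sum_{n>=0} a_n x^n, so y'(x) = sum_{n>=1} n a_n x^(n-1) and y''(x) = sum_{n>=2} n(n-1) a_n x^(n-2).
Substitute into P(x) y'' + Q(x) y' + R(x) y = 0 with P(x) = 1, Q(x) = -x - 2, R(x) = x - 3, and match powers of x.
Initial conditions: a_0 = 3, a_1 = 3.
Setting the coefficient of each power of x to zero and solving order by order (substituting the coefficients already found):
  x^0: 2 a_2 - 2 a_1 - 3 a_0 = 0  ->  2 a_2 = 2 a_1 + 3 a_0 = 15  ->  a_2 = 15/2
  x^1: 6 a_3 - 4 a_2 - 4 a_1 + a_0 = 0  ->  6 a_3 = 4 a_2 + 4 a_1 - a_0 = 39  ->  a_3 = 13/2
  x^2: 12 a_4 - 6 a_3 - 5 a_2 + a_1 = 0  ->  12 a_4 = 6 a_3 + 5 a_2 - a_1 = 147/2  ->  a_4 = 49/8
Truncated series: y(x) = 3 + 3 x + (15/2) x^2 + (13/2) x^3 + (49/8) x^4 + O(x^5).

a_0 = 3; a_1 = 3; a_2 = 15/2; a_3 = 13/2; a_4 = 49/8


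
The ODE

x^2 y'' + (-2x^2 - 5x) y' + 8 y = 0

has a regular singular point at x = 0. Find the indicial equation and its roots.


Divide by x^2 to reach normal form y'' + P_1(x) y' + P_2(x) y = 0 with P_1(x) = -2 - 5/x and P_2(x) = 8/x^2.
x = 0 is a singular point because the y'-coefficient -2 - 5/x has a pole at x = 0 and the y-coefficient 8/x^2 has a pole at x = 0.
It is a regular singular point because x P_1(x) = p(x) = -2x - 5 and x^2 P_2(x) = q(x) = 8 are polynomials, hence analytic at x = 0.
p(0) = -5,  q(0) = 8.
Indicial equation: r(r-1) + p(0) r + q(0) = 0, i.e. r^2 + (p(0) - 1) r + q(0) = 0, i.e. r^2 - 6 r + 8 = 0.
Discriminant: (-6)^2 - 4(8) = 4, so r = (6 ± 2)/2.
Solving: r_1 = 4, r_2 = 2.

indicial: r^2 - 6 r + 8 = 0; roots r_1 = 4, r_2 = 2


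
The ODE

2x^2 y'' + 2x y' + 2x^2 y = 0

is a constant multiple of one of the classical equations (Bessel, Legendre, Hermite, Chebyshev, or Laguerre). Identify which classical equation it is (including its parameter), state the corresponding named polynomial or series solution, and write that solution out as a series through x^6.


All three coefficients share the factor 2; dividing through by 2 gives  x^2 y'' + x y' + x^2 y = 0.
This matches the Bessel equation x^2 y'' + x y' + (x^2 - nu^2) y = 0 with nu^2 = 0, so nu = 0; the solution bounded at x = 0 is J_0(x).
Frobenius at x = 0: indicial roots ±nu; for r = nu the recurrence k(k + 2nu) c_k = -c_{k-2} gives the standard series J_nu(x) = sum_{k>=0} (-1)^k / (k! (k+nu)!) (x/2)^(2k+nu). Evaluate the first 4 terms:
  k = 0: (-1)^0 / (0! * 0! * 2^0) x^0 = 1/(1*1*1) x^0 = (1) x^0
  k = 1: (-1)^1 / (1! * 1! * 2^2) x^2 = -1/(1*1*4) x^2 = (-1/4) x^2
  k = 2: (-1)^2 / (2! * 2! * 2^4) x^4 = 1/(2*2*16) x^4 = (1/64) x^4
  k = 3: (-1)^3 / (3! * 3! * 2^6) x^6 = -1/(6*6*64) x^6 = (-1/2304) x^6
Hence J_0(x) = -x^6/2304 + x^4/64 - x^2/4 + 1 + ....

J_0(x); series = -x^6/2304 + x^4/64 - x^2/4 + 1


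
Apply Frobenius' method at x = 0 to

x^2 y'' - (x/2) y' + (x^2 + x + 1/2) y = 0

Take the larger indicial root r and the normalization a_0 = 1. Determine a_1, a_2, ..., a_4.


Write in Frobenius form y'' + (p(x)/x) y' + (q(x)/x^2) y = 0:
  p(x) = -1/2,  q(x) = x^2 + x + 1/2.
Indicial equation: r(r-1) + (-1/2) r + (1/2) = 0 -> roots r_1 = 1, r_2 = 1/2.
Take r = r_1 = 1. Let y(x) = x^r sum_{n>=0} a_n x^n with a_0 = 1.
Substitute y = x^r sum a_n x^n and match x^{r+n}. The recurrence is
  D(n) a_n + 1 a_{n-1} + 1 a_{n-2} = 0,  where D(n) = (r+n)(r+n-1) + (-1/2)(r+n) + (1/2).
  a_n = [-1 a_{n-1} - 1 a_{n-2}] / D(n).
Since the indicial polynomial factors as (r - r_1)(r - r_2), D(n) = (r_1 + n - r_1)(r_1 + n - r_2) = n(n + 1/2).
Evaluating step by step (a_0 = 1):
  n = 1: D(1) = 1(1 + 1/2) = 3/2; numerator = -1(1) = -1; a_1 = (-1)/(3/2) = -2/3
  n = 2: D(2) = 2(2 + 1/2) = 5; numerator = -1(-2/3) - 1(1) = -1/3; a_2 = (-1/3)/(5) = -1/15
  n = 3: D(3) = 3(3 + 1/2) = 21/2; numerator = -1(-1/15) - 1(-2/3) = 11/15; a_3 = (11/15)/(21/2) = 22/315
  n = 4: D(4) = 4(4 + 1/2) = 18; numerator = -1(22/315) - 1(-1/15) = -1/315; a_4 = (-1/315)/(18) = -1/5670

r = 1; a_0 = 1; a_1 = -2/3; a_2 = -1/15; a_3 = 22/315; a_4 = -1/5670


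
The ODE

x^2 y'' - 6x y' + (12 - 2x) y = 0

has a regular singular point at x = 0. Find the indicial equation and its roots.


Divide by x^2 to reach normal form y'' + P_1(x) y' + P_2(x) y = 0 with P_1(x) = -6/x and P_2(x) = -2/x + 12/x^2.
x = 0 is a singular point because the y'-coefficient -6/x has a pole at x = 0 and the y-coefficient -2/x + 12/x^2 has a pole at x = 0.
It is a regular singular point because x P_1(x) = p(x) = -6 and x^2 P_2(x) = q(x) = 12 - 2x are polynomials, hence analytic at x = 0.
p(0) = -6,  q(0) = 12.
Indicial equation: r(r-1) + p(0) r + q(0) = 0, i.e. r^2 + (p(0) - 1) r + q(0) = 0, i.e. r^2 - 7 r + 12 = 0.
Discriminant: (-7)^2 - 4(12) = 1, so r = (7 ± 1)/2.
Solving: r_1 = 4, r_2 = 3.

indicial: r^2 - 7 r + 12 = 0; roots r_1 = 4, r_2 = 3


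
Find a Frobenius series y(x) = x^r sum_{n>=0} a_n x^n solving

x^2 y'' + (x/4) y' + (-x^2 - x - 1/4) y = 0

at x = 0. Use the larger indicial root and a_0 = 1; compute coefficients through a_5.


Write in Frobenius form y'' + (p(x)/x) y' + (q(x)/x^2) y = 0:
  p(x) = 1/4,  q(x) = -x^2 - x - 1/4.
Indicial equation: r(r-1) + (1/4) r + (-1/4) = 0 -> roots r_1 = 1, r_2 = -1/4.
Take r = r_1 = 1. Let y(x) = x^r sum_{n>=0} a_n x^n with a_0 = 1.
Substitute y = x^r sum a_n x^n and match x^{r+n}. The recurrence is
  D(n) a_n - 1 a_{n-1} - 1 a_{n-2} = 0,  where D(n) = (r+n)(r+n-1) + (1/4)(r+n) + (-1/4).
  a_n = [1 a_{n-1} + 1 a_{n-2}] / D(n).
Since the indicial polynomial factors as (r - r_1)(r - r_2), D(n) = (r_1 + n - r_1)(r_1 + n - r_2) = n(n + 5/4).
Evaluating step by step (a_0 = 1):
  n = 1: D(1) = 1(1 + 5/4) = 9/4; numerator = 1(1) = 1; a_1 = (1)/(9/4) = 4/9
  n = 2: D(2) = 2(2 + 5/4) = 13/2; numerator = 1(4/9) + 1(1) = 13/9; a_2 = (13/9)/(13/2) = 2/9
  n = 3: D(3) = 3(3 + 5/4) = 51/4; numerator = 1(2/9) + 1(4/9) = 2/3; a_3 = (2/3)/(51/4) = 8/153
  n = 4: D(4) = 4(4 + 5/4) = 21; numerator = 1(8/153) + 1(2/9) = 14/51; a_4 = (14/51)/(21) = 2/153
  n = 5: D(5) = 5(5 + 5/4) = 125/4; numerator = 1(2/153) + 1(8/153) = 10/153; a_5 = (10/153)/(125/4) = 8/3825

r = 1; a_0 = 1; a_1 = 4/9; a_2 = 2/9; a_3 = 8/153; a_4 = 2/153; a_5 = 8/3825


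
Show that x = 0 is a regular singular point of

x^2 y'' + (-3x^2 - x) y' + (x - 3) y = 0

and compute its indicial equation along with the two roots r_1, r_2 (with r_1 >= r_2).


Divide by x^2 to reach normal form y'' + P_1(x) y' + P_2(x) y = 0 with P_1(x) = -3 - 1/x and P_2(x) = 1/x - 3/x^2.
x = 0 is a singular point because the y'-coefficient -3 - 1/x has a pole at x = 0 and the y-coefficient 1/x - 3/x^2 has a pole at x = 0.
It is a regular singular point because x P_1(x) = p(x) = -3x - 1 and x^2 P_2(x) = q(x) = x - 3 are polynomials, hence analytic at x = 0.
p(0) = -1,  q(0) = -3.
Indicial equation: r(r-1) + p(0) r + q(0) = 0, i.e. r^2 + (p(0) - 1) r + q(0) = 0, i.e. r^2 - 2 r - 3 = 0.
Discriminant: (-2)^2 - 4(-3) = 16, so r = (2 ± 4)/2.
Solving: r_1 = 3, r_2 = -1.

indicial: r^2 - 2 r - 3 = 0; roots r_1 = 3, r_2 = -1


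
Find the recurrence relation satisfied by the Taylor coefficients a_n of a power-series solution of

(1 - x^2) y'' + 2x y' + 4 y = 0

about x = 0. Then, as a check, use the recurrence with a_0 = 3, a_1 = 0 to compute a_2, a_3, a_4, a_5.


Substitute y = sum_n a_n x^n.
(1 - 1 x^2) y'' contributes (n+2)(n+1) a_{n+2} - n(n-1) a_n at x^n.
2 x y'(x) contributes 2 n a_n at x^n.
4 y(x) contributes 4 a_n at x^n.
Matching x^n: (n+2)(n+1) a_{n+2} + (-n(n-1) + 2 n + 4) a_n = 0.
Thus a_{n+2} = (n(n-1) - 2 n - 4) / ((n+1)(n+2)) * a_n.

Check with a_0 = 3, a_1 = 0 (apply the recurrence for n = 0, 1, 2, 3): a_0 = 3, a_1 = 0, a_2 = -6, a_3 = 0, a_4 = 3, a_5 = 0.

a_(n+2) = (n(n-1) - 2 n - 4) / ((n+1)(n+2)) * a_n; check: a_0 = 3, a_1 = 0, a_2 = -6, a_3 = 0, a_4 = 3, a_5 = 0


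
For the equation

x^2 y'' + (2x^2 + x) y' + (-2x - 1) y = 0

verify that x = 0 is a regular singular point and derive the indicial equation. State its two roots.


Divide by x^2 to reach normal form y'' + P_1(x) y' + P_2(x) y = 0 with P_1(x) = 2 + 1/x and P_2(x) = -2/x - 1/x^2.
x = 0 is a singular point because the y'-coefficient 2 + 1/x has a pole at x = 0 and the y-coefficient -2/x - 1/x^2 has a pole at x = 0.
It is a regular singular point because x P_1(x) = p(x) = 2x + 1 and x^2 P_2(x) = q(x) = -2x - 1 are polynomials, hence analytic at x = 0.
p(0) = 1,  q(0) = -1.
Indicial equation: r(r-1) + p(0) r + q(0) = 0, i.e. r^2 + (p(0) - 1) r + q(0) = 0, i.e. r^2 - 1 = 0.
Discriminant: (0)^2 - 4(-1) = 4, so r = (0 ± 2)/2.
Solving: r_1 = 1, r_2 = -1.

indicial: r^2 - 1 = 0; roots r_1 = 1, r_2 = -1


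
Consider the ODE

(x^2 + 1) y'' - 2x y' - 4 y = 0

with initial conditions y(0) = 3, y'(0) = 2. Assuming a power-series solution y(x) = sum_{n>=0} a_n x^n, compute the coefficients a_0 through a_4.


Ansatz: y(x) = sum_{n>=0} a_n x^n, so y'(x) = sum_{n>=1} n a_n x^(n-1) and y''(x) = sum_{n>=2} n(n-1) a_n x^(n-2).
Substitute into P(x) y'' + Q(x) y' + R(x) y = 0 with P(x) = x^2 + 1, Q(x) = -2x, R(x) = -4, and match powers of x.
Initial conditions: a_0 = 3, a_1 = 2.
Setting the coefficient of each power of x to zero and solving order by order (substituting the coefficients already found):
  x^0: 2 a_2 - 4 a_0 = 0  ->  2 a_2 = 4 a_0 = 12  ->  a_2 = 6
  x^1: 6 a_3 - 6 a_1 = 0  ->  6 a_3 = 6 a_1 = 12  ->  a_3 = 2
  x^2: 12 a_4 - 6 a_2 = 0  ->  12 a_4 = 6 a_2 = 36  ->  a_4 = 3
Truncated series: y(x) = 3 + 2 x + 6 x^2 + 2 x^3 + 3 x^4 + O(x^5).

a_0 = 3; a_1 = 2; a_2 = 6; a_3 = 2; a_4 = 3


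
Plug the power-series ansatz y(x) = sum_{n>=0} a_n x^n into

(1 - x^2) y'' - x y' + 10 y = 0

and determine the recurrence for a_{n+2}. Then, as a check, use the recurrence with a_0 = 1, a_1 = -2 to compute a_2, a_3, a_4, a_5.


Substitute y = sum_n a_n x^n.
(1 - 1 x^2) y'' contributes (n+2)(n+1) a_{n+2} - n(n-1) a_n at x^n.
-x y'(x) contributes -n a_n at x^n.
10 y(x) contributes 10 a_n at x^n.
Matching x^n: (n+2)(n+1) a_{n+2} + (-n(n-1) - n + 10) a_n = 0.
Thus a_{n+2} = (n(n-1) + n - 10) / ((n+1)(n+2)) * a_n.

Check with a_0 = 1, a_1 = -2 (apply the recurrence for n = 0, 1, 2, 3): a_0 = 1, a_1 = -2, a_2 = -5, a_3 = 3, a_4 = 5/2, a_5 = -3/20.

a_(n+2) = (n(n-1) + n - 10) / ((n+1)(n+2)) * a_n; check: a_0 = 1, a_1 = -2, a_2 = -5, a_3 = 3, a_4 = 5/2, a_5 = -3/20


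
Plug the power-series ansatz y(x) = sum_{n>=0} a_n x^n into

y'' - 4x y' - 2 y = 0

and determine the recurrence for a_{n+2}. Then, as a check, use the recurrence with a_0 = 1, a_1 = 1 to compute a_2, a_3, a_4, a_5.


Substitute y = sum_n a_n x^n.
y''(x) has coefficient (n+2)(n+1) a_{n+2} at x^n;
-4 x y'(x) has coefficient -4 n a_n at x^n (shift);
-2 y(x) has coefficient -2 a_n at x^n.
Matching x^n: (n+2)(n+1) a_{n+2} + (-4n - 2) a_n = 0.
Thus a_{n+2} = (4n + 2) / ((n+1)(n+2)) * a_n.

Check with a_0 = 1, a_1 = 1 (apply the recurrence for n = 0, 1, 2, 3): a_0 = 1, a_1 = 1, a_2 = 1, a_3 = 1, a_4 = 5/6, a_5 = 7/10.

a_(n+2) = (4n + 2) / ((n+1)(n+2)) * a_n; check: a_0 = 1, a_1 = 1, a_2 = 1, a_3 = 1, a_4 = 5/6, a_5 = 7/10


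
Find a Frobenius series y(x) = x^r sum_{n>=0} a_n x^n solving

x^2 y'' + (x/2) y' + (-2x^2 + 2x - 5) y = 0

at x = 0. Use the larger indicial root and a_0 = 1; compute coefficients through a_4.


Write in Frobenius form y'' + (p(x)/x) y' + (q(x)/x^2) y = 0:
  p(x) = 1/2,  q(x) = -2x^2 + 2x - 5.
Indicial equation: r(r-1) + (1/2) r + (-5) = 0 -> roots r_1 = 5/2, r_2 = -2.
Take r = r_1 = 5/2. Let y(x) = x^r sum_{n>=0} a_n x^n with a_0 = 1.
Substitute y = x^r sum a_n x^n and match x^{r+n}. The recurrence is
  D(n) a_n + 2 a_{n-1} - 2 a_{n-2} = 0,  where D(n) = (r+n)(r+n-1) + (1/2)(r+n) + (-5).
  a_n = [-2 a_{n-1} + 2 a_{n-2}] / D(n).
Since the indicial polynomial factors as (r - r_1)(r - r_2), D(n) = (r_1 + n - r_1)(r_1 + n - r_2) = n(n + 9/2).
Evaluating step by step (a_0 = 1):
  n = 1: D(1) = 1(1 + 9/2) = 11/2; numerator = -2(1) = -2; a_1 = (-2)/(11/2) = -4/11
  n = 2: D(2) = 2(2 + 9/2) = 13; numerator = -2(-4/11) + 2(1) = 30/11; a_2 = (30/11)/(13) = 30/143
  n = 3: D(3) = 3(3 + 9/2) = 45/2; numerator = -2(30/143) + 2(-4/11) = -164/143; a_3 = (-164/143)/(45/2) = -328/6435
  n = 4: D(4) = 4(4 + 9/2) = 34; numerator = -2(-328/6435) + 2(30/143) = 3356/6435; a_4 = (3356/6435)/(34) = 1678/109395

r = 5/2; a_0 = 1; a_1 = -4/11; a_2 = 30/143; a_3 = -328/6435; a_4 = 1678/109395


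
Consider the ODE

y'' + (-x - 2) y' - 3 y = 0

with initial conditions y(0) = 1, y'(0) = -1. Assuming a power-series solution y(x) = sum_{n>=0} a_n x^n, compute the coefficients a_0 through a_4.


Ansatz: y(x) = sum_{n>=0} a_n x^n, so y'(x) = sum_{n>=1} n a_n x^(n-1) and y''(x) = sum_{n>=2} n(n-1) a_n x^(n-2).
Substitute into P(x) y'' + Q(x) y' + R(x) y = 0 with P(x) = 1, Q(x) = -x - 2, R(x) = -3, and match powers of x.
Initial conditions: a_0 = 1, a_1 = -1.
Setting the coefficient of each power of x to zero and solving order by order (substituting the coefficients already found):
  x^0: 2 a_2 - 2 a_1 - 3 a_0 = 0  ->  2 a_2 = 2 a_1 + 3 a_0 = 1  ->  a_2 = 1/2
  x^1: 6 a_3 - 4 a_2 - 4 a_1 = 0  ->  6 a_3 = 4 a_2 + 4 a_1 = -2  ->  a_3 = -1/3
  x^2: 12 a_4 - 6 a_3 - 5 a_2 = 0  ->  12 a_4 = 6 a_3 + 5 a_2 = 1/2  ->  a_4 = 1/24
Truncated series: y(x) = 1 - x + (1/2) x^2 - (1/3) x^3 + (1/24) x^4 + O(x^5).

a_0 = 1; a_1 = -1; a_2 = 1/2; a_3 = -1/3; a_4 = 1/24


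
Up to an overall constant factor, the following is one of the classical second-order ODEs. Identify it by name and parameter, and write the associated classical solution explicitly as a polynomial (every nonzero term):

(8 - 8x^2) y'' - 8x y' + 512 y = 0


All three coefficients share the factor 8; dividing through by 8 gives  (1 - x^2) y'' - x y' + 64 y = 0.
This matches the Chebyshev equation (1 - x^2) y'' - x y' + n^2 y = 0 (note the -x y' term, not -2x y') with n^2 = 64, so n = 8; the polynomial solution is T_8(x).
With y = sum_k a_k x^k, matching x^k gives (k+2)(k+1) a_{k+2} = (k^2 - n^2) a_k = (k - 8)(k + 8) a_k. The right side vanishes at k = 8, so the series with the parity of 8 terminates at degree 8.
Standard normalization: leading coefficient of T_n is 2^(n-1), so a_8 = 2^7 = 128. Work downward with a_k = (k+1)(k+2) a_{k+2} / ((k - 8)(k + 8)):
  a_6 = (7)(8)(128) / ((6 - 8)(6 + 8)) = 7168/(-28) = -256
  a_4 = (5)(6)(-256) / ((4 - 8)(4 + 8)) = -7680/(-48) = 160
  a_2 = (3)(4)(160) / ((2 - 8)(2 + 8)) = 1920/(-60) = -32
  a_0 = (1)(2)(-32) / ((0 - 8)(0 + 8)) = -64/(-64) = 1
Hence T_8(x) = 128 x^8 - 256 x^6 + 160 x^4 - 32 x^2 + 1.

T_8(x); series = 128 x^8 - 256 x^6 + 160 x^4 - 32 x^2 + 1


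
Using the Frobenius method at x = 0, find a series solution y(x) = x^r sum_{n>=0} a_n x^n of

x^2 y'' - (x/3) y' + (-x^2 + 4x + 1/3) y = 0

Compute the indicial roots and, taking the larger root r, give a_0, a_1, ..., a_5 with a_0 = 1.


Write in Frobenius form y'' + (p(x)/x) y' + (q(x)/x^2) y = 0:
  p(x) = -1/3,  q(x) = -x^2 + 4x + 1/3.
Indicial equation: r(r-1) + (-1/3) r + (1/3) = 0 -> roots r_1 = 1, r_2 = 1/3.
Take r = r_1 = 1. Let y(x) = x^r sum_{n>=0} a_n x^n with a_0 = 1.
Substitute y = x^r sum a_n x^n and match x^{r+n}. The recurrence is
  D(n) a_n + 4 a_{n-1} - 1 a_{n-2} = 0,  where D(n) = (r+n)(r+n-1) + (-1/3)(r+n) + (1/3).
  a_n = [-4 a_{n-1} + 1 a_{n-2}] / D(n).
Since the indicial polynomial factors as (r - r_1)(r - r_2), D(n) = (r_1 + n - r_1)(r_1 + n - r_2) = n(n + 2/3).
Evaluating step by step (a_0 = 1):
  n = 1: D(1) = 1(1 + 2/3) = 5/3; numerator = -4(1) = -4; a_1 = (-4)/(5/3) = -12/5
  n = 2: D(2) = 2(2 + 2/3) = 16/3; numerator = -4(-12/5) + 1(1) = 53/5; a_2 = (53/5)/(16/3) = 159/80
  n = 3: D(3) = 3(3 + 2/3) = 11; numerator = -4(159/80) + 1(-12/5) = -207/20; a_3 = (-207/20)/(11) = -207/220
  n = 4: D(4) = 4(4 + 2/3) = 56/3; numerator = -4(-207/220) + 1(159/80) = 5061/880; a_4 = (5061/880)/(56/3) = 2169/7040
  n = 5: D(5) = 5(5 + 2/3) = 85/3; numerator = -4(2169/7040) + 1(-207/220) = -765/352; a_5 = (-765/352)/(85/3) = -27/352

r = 1; a_0 = 1; a_1 = -12/5; a_2 = 159/80; a_3 = -207/220; a_4 = 2169/7040; a_5 = -27/352


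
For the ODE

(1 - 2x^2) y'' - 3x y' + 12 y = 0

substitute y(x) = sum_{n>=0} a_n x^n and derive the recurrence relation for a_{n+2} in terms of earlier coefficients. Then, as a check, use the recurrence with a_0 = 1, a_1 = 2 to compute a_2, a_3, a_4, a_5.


Substitute y = sum_n a_n x^n.
(1 - 2 x^2) y'' contributes (n+2)(n+1) a_{n+2} - 2 n(n-1) a_n at x^n.
-3 x y'(x) contributes -3 n a_n at x^n.
12 y(x) contributes 12 a_n at x^n.
Matching x^n: (n+2)(n+1) a_{n+2} + (-2 n(n-1) - 3 n + 12) a_n = 0.
Thus a_{n+2} = (2 n(n-1) + 3 n - 12) / ((n+1)(n+2)) * a_n.

Check with a_0 = 1, a_1 = 2 (apply the recurrence for n = 0, 1, 2, 3): a_0 = 1, a_1 = 2, a_2 = -6, a_3 = -3, a_4 = 1, a_5 = -27/20.

a_(n+2) = (2 n(n-1) + 3 n - 12) / ((n+1)(n+2)) * a_n; check: a_0 = 1, a_1 = 2, a_2 = -6, a_3 = -3, a_4 = 1, a_5 = -27/20


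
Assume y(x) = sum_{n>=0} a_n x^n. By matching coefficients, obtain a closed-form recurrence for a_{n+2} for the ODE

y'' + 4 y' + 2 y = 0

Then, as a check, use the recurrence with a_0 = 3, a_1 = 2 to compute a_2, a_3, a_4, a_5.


Substitute y = sum_n a_n x^n.
y''(x) has coefficient (n+2)(n+1) a_{n+2} at x^n;
4 y'(x) has coefficient 4 (n+1) a_{n+1} at x^n;
2 y(x) has coefficient 2 a_n at x^n.
Matching x^n: (n+2)(n+1) a_{n+2} + 4 (n+1) a_{n+1} + 2 a_n = 0.
Thus a_{n+2} = [-4 (n+1) a_{n+1} - 2 a_n] / ((n+1)(n+2)).

Check with a_0 = 3, a_1 = 2 (apply the recurrence for n = 0, 1, 2, 3): a_0 = 3, a_1 = 2, a_2 = -7, a_3 = 26/3, a_4 = -15/2, a_5 = 77/15.

a_(n+2) = [-4 (n+1) a_(n+1) - 2 a_n] / ((n+1)(n+2)); check: a_0 = 3, a_1 = 2, a_2 = -7, a_3 = 26/3, a_4 = -15/2, a_5 = 77/15


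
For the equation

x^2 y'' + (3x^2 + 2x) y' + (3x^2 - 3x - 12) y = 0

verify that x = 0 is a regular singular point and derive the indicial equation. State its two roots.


Divide by x^2 to reach normal form y'' + P_1(x) y' + P_2(x) y = 0 with P_1(x) = 3 + 2/x and P_2(x) = 3 - 3/x - 12/x^2.
x = 0 is a singular point because the y'-coefficient 3 + 2/x has a pole at x = 0 and the y-coefficient 3 - 3/x - 12/x^2 has a pole at x = 0.
It is a regular singular point because x P_1(x) = p(x) = 3x + 2 and x^2 P_2(x) = q(x) = 3x^2 - 3x - 12 are polynomials, hence analytic at x = 0.
p(0) = 2,  q(0) = -12.
Indicial equation: r(r-1) + p(0) r + q(0) = 0, i.e. r^2 + (p(0) - 1) r + q(0) = 0, i.e. r^2 + 1 r - 12 = 0.
Discriminant: (1)^2 - 4(-12) = 49, so r = (-1 ± 7)/2.
Solving: r_1 = 3, r_2 = -4.

indicial: r^2 + 1 r - 12 = 0; roots r_1 = 3, r_2 = -4


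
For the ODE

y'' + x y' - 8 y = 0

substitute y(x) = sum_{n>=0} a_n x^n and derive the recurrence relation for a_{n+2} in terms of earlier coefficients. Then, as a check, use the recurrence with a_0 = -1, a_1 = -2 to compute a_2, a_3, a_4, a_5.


Substitute y = sum_n a_n x^n.
y''(x) has coefficient (n+2)(n+1) a_{n+2} at x^n;
x y'(x) has coefficient n a_n at x^n (shift);
-8 y(x) has coefficient -8 a_n at x^n.
Matching x^n: (n+2)(n+1) a_{n+2} + (n - 8) a_n = 0.
Thus a_{n+2} = (-n + 8) / ((n+1)(n+2)) * a_n.

Check with a_0 = -1, a_1 = -2 (apply the recurrence for n = 0, 1, 2, 3): a_0 = -1, a_1 = -2, a_2 = -4, a_3 = -7/3, a_4 = -2, a_5 = -7/12.

a_(n+2) = (-n + 8) / ((n+1)(n+2)) * a_n; check: a_0 = -1, a_1 = -2, a_2 = -4, a_3 = -7/3, a_4 = -2, a_5 = -7/12
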